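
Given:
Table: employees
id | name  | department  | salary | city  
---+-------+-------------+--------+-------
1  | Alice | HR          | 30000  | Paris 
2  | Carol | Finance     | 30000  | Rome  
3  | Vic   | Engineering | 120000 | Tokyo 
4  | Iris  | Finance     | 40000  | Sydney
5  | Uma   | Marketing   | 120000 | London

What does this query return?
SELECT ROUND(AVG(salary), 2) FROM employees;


SUM(salary) = 340000
COUNT = 5
ROUND(AVG, 2) = ROUND(340000 / 5, 2) = 68000.0

68000.0


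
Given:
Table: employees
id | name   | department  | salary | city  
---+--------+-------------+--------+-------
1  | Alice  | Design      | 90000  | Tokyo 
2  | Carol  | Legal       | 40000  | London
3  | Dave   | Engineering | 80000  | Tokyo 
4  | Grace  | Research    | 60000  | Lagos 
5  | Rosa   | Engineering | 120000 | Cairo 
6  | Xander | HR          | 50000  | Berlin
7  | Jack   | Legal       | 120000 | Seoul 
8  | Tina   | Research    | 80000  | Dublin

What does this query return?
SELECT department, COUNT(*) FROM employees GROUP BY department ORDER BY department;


Assigning each row to its department group:
  Alice -> Design
  Carol -> Legal
  Dave -> Engineering
  Grace -> Research
  Rosa -> Engineering
  Xander -> HR
  Jack -> Legal
  Tina -> Research


5 groups:
Design, 1
Engineering, 2
HR, 1
Legal, 2
Research, 2


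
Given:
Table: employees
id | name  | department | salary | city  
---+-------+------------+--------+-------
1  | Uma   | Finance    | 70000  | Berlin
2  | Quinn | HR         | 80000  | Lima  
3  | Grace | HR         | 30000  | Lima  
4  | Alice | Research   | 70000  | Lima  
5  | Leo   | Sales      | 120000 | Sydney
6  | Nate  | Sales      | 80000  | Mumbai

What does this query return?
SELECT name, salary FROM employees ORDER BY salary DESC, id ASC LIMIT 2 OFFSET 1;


Sort by salary DESC (id ASC tiebreak), then skip 1 and take 2
Rows 2 through 3

2 rows:
Quinn, 80000
Nate, 80000


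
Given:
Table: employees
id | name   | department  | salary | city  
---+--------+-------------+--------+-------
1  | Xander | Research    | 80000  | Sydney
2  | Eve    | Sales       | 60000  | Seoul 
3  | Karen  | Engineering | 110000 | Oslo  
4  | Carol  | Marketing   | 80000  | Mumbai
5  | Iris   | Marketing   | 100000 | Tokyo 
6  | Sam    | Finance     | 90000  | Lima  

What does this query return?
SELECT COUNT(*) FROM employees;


COUNT(*) counts all rows

6


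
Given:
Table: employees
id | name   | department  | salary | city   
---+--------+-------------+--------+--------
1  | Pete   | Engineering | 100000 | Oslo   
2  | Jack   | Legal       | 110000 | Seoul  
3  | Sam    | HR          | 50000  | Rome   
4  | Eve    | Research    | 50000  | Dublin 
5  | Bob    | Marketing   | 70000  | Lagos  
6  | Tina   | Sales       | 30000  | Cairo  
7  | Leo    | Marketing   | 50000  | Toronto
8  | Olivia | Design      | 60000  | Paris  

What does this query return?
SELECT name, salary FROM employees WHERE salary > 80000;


Filtering: salary > 80000
Matching: 2 rows

2 rows:
Pete, 100000
Jack, 110000


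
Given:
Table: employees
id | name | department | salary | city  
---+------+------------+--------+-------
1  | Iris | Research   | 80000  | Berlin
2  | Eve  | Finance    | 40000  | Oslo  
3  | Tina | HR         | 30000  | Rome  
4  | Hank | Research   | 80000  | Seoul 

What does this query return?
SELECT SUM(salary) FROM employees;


SUM(salary) = 80000 + 40000 + 30000 + 80000 = 230000

230000


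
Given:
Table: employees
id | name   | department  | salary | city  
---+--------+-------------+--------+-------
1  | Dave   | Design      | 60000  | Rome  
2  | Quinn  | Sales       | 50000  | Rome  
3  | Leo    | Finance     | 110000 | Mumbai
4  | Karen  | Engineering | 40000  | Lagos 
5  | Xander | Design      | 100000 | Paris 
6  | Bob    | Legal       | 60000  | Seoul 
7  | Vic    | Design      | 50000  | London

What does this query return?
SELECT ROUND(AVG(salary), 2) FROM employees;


SUM(salary) = 470000
COUNT = 7
ROUND(AVG, 2) = ROUND(470000 / 7, 2) = 67142.86

67142.86


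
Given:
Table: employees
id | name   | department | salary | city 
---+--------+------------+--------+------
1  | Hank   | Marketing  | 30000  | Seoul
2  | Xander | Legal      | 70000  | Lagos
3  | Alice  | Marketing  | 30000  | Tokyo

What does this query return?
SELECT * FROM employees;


SELECT * returns all 3 rows with all columns

3 rows:
1, Hank, Marketing, 30000, Seoul
2, Xander, Legal, 70000, Lagos
3, Alice, Marketing, 30000, Tokyo


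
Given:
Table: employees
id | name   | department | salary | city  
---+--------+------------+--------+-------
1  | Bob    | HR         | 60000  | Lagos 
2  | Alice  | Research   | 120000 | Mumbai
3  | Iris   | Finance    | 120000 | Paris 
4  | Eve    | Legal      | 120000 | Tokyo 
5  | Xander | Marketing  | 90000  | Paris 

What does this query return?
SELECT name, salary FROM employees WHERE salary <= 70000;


Filtering: salary <= 70000
Matching: 1 rows

1 rows:
Bob, 60000


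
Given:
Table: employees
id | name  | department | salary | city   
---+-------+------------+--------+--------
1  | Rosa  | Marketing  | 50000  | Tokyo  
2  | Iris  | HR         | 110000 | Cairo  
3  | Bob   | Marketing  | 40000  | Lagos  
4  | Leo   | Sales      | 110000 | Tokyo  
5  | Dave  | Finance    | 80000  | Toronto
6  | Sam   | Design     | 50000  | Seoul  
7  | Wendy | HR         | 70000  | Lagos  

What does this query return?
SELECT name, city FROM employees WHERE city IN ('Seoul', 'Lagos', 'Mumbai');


Filtering: city IN ('Seoul', 'Lagos', 'Mumbai')
Matching: 3 rows

3 rows:
Bob, Lagos
Sam, Seoul
Wendy, Lagos


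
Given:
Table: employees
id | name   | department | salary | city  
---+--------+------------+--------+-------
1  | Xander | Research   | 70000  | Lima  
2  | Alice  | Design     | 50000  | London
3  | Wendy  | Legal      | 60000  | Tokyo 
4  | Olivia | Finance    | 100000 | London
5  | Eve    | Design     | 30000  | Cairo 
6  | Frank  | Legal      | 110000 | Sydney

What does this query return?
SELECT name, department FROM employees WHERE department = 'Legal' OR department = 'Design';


Filtering: department = 'Legal' OR 'Design'
Matching: 4 rows

4 rows:
Alice, Design
Wendy, Legal
Eve, Design
Frank, Legal


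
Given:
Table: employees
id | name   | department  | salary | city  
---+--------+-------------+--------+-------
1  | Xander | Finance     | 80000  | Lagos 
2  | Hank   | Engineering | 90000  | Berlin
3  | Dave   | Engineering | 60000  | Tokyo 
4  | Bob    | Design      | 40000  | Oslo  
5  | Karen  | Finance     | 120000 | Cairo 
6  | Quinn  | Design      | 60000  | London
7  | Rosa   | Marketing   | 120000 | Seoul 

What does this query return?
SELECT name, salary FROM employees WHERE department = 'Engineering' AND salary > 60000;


Filtering: department = 'Engineering' AND salary > 60000
Matching: 1 rows

1 rows:
Hank, 90000


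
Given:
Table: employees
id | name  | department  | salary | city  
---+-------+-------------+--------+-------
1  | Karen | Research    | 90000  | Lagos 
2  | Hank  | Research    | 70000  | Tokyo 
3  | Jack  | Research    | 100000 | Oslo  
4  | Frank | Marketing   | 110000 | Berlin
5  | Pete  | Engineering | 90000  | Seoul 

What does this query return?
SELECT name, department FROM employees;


Projecting columns: name, department

5 rows:
Karen, Research
Hank, Research
Jack, Research
Frank, Marketing
Pete, Engineering


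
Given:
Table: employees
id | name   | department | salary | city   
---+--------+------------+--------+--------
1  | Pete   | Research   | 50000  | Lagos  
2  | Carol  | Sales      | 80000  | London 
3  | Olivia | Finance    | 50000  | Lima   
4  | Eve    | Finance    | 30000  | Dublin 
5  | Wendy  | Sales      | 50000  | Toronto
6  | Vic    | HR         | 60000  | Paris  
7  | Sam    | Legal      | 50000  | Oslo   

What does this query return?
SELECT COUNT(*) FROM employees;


COUNT(*) counts all rows

7


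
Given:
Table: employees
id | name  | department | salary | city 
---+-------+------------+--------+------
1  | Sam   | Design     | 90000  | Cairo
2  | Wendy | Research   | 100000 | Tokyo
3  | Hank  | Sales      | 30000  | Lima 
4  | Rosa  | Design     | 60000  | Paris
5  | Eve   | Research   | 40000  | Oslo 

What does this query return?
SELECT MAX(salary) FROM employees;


Salaries: 90000, 100000, 30000, 60000, 40000
MAX = 100000

100000


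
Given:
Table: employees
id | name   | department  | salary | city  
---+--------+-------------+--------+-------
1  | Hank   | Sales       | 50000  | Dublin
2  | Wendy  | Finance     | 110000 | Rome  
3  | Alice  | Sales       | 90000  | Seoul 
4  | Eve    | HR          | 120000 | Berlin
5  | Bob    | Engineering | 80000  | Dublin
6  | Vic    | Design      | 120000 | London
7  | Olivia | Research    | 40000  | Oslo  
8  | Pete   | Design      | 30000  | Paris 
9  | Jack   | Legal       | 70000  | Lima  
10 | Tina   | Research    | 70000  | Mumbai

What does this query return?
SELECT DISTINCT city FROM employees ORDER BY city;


All 'city' values (row order): Dublin, Rome, Seoul, Berlin, Dublin, London, Oslo, Paris, Lima, Mumbai
Removing duplicates leaves 9 unique value(s).

9 values:
Berlin
Dublin
Lima
London
Mumbai
Oslo
Paris
Rome
Seoul


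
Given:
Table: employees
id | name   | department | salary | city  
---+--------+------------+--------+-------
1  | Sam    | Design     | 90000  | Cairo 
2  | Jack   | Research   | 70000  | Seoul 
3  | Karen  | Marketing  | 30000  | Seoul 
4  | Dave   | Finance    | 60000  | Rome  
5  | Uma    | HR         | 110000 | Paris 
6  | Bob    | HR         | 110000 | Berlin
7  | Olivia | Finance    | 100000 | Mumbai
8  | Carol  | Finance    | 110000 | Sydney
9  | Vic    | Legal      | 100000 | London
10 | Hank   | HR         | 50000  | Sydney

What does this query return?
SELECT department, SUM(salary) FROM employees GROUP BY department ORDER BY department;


Summing salary within each department:
  Design: 90000 = 90000
  Finance: 60000 + 100000 + 110000 = 270000
  HR: 110000 + 110000 + 50000 = 270000
  Legal: 100000 = 100000
  Marketing: 30000 = 30000
  Research: 70000 = 70000


6 groups:
Design, 90000
Finance, 270000
HR, 270000
Legal, 100000
Marketing, 30000
Research, 70000


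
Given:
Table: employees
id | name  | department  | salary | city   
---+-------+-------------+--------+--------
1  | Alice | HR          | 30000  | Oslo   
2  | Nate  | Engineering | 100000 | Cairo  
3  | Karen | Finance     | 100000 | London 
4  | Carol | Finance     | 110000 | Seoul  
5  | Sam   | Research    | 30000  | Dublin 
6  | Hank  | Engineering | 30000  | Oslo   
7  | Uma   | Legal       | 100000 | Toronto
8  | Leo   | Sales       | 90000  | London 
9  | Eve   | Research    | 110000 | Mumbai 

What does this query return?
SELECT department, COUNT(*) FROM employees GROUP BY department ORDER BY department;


Assigning each row to its department group:
  Alice -> HR
  Nate -> Engineering
  Karen -> Finance
  Carol -> Finance
  Sam -> Research
  Hank -> Engineering
  Uma -> Legal
  Leo -> Sales
  Eve -> Research


6 groups:
Engineering, 2
Finance, 2
HR, 1
Legal, 1
Research, 2
Sales, 1


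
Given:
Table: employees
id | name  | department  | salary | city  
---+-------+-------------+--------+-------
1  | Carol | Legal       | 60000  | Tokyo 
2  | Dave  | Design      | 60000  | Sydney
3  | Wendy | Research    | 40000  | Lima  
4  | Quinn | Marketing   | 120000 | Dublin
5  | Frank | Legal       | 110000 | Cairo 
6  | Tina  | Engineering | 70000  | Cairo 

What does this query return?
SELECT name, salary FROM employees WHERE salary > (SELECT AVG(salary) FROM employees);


Subquery: AVG(salary) = 76666.67
Filtering: salary > 76666.67
  Quinn (120000) -> MATCH
  Frank (110000) -> MATCH


2 rows:
Quinn, 120000
Frank, 110000


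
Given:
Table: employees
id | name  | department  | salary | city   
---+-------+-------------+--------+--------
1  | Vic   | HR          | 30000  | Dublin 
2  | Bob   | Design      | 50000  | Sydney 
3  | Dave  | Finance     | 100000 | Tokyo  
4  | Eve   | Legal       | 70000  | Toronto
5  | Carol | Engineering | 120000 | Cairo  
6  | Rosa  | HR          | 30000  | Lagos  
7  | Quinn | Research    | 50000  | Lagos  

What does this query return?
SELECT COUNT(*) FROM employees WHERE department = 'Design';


Counting rows where department = 'Design'
  Bob -> MATCH


1


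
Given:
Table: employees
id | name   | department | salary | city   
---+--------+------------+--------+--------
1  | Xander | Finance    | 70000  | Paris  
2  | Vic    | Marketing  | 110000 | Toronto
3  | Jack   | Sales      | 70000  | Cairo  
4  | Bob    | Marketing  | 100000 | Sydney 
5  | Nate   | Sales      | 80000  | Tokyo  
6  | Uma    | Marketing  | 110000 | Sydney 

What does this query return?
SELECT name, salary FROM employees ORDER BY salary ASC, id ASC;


Sorting by salary ASC, then id ASC for ties

6 rows:
Xander, 70000
Jack, 70000
Nate, 80000
Bob, 100000
Vic, 110000
Uma, 110000


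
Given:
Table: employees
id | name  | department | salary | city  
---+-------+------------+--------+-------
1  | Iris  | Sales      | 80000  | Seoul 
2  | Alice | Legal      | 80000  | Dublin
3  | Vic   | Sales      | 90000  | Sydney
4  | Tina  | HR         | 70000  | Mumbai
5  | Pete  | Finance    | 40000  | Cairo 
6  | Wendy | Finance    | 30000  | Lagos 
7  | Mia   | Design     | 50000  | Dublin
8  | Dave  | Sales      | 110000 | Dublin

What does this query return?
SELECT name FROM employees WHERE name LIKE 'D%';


LIKE 'D%' matches names starting with 'D'
Matching: 1

1 rows:
Dave


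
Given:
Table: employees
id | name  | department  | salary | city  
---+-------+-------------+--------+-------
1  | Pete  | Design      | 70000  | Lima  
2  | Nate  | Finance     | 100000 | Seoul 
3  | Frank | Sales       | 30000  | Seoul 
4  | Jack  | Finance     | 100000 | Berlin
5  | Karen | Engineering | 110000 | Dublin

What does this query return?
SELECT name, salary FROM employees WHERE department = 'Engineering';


Filtering: department = 'Engineering'
Matching rows: 1

1 rows:
Karen, 110000


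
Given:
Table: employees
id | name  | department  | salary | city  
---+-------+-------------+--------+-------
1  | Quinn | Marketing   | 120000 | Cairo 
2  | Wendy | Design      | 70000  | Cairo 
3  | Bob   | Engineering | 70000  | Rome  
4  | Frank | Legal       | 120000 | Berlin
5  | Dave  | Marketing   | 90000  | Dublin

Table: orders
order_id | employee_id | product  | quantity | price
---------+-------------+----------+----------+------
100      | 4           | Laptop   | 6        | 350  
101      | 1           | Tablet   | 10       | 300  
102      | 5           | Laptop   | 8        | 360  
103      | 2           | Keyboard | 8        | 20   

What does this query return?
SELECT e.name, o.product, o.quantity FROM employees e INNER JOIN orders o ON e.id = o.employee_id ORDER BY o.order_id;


Joining employees.id = orders.employee_id:
  employee Frank (id=4) -> order Laptop
  employee Quinn (id=1) -> order Tablet
  employee Dave (id=5) -> order Laptop
  employee Wendy (id=2) -> order Keyboard


4 rows:
Frank, Laptop, 6
Quinn, Tablet, 10
Dave, Laptop, 8
Wendy, Keyboard, 8


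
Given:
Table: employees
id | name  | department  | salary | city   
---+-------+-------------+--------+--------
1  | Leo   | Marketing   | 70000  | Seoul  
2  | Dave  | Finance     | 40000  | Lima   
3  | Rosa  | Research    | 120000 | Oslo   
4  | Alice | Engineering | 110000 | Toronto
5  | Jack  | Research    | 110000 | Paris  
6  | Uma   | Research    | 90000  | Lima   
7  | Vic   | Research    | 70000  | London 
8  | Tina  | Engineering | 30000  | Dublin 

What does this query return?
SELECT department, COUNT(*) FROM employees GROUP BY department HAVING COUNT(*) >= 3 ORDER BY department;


Groups with count >= 3:
  Research: 4 -> PASS
  Engineering: 2 -> filtered out
  Finance: 1 -> filtered out
  Marketing: 1 -> filtered out


1 groups:
Research, 4


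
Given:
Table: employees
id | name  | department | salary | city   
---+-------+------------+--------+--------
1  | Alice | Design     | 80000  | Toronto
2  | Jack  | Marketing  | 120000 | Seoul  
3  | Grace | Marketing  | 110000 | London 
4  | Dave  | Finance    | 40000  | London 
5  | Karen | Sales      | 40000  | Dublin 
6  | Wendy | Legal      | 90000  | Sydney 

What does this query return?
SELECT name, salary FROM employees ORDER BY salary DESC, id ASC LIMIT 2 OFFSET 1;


Sort by salary DESC (id ASC tiebreak), then skip 1 and take 2
Rows 2 through 3

2 rows:
Grace, 110000
Wendy, 90000


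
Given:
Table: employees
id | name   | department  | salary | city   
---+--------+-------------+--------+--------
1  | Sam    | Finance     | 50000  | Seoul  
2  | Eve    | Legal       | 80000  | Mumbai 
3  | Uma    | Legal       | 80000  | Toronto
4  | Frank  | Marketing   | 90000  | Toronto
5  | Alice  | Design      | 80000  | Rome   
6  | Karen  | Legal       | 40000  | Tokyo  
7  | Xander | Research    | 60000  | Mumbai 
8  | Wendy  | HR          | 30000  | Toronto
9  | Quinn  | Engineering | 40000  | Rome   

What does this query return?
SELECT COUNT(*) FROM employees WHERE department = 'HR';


Counting rows where department = 'HR'
  Wendy -> MATCH


1


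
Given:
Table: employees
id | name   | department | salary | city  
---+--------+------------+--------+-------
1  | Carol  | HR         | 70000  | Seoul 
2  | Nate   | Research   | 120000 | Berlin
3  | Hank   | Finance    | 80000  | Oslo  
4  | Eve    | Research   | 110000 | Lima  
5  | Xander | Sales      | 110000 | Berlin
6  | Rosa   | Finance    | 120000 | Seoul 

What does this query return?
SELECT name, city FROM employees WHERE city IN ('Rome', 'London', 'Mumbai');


Filtering: city IN ('Rome', 'London', 'Mumbai')
Matching: 0 rows

Empty result set (0 rows)


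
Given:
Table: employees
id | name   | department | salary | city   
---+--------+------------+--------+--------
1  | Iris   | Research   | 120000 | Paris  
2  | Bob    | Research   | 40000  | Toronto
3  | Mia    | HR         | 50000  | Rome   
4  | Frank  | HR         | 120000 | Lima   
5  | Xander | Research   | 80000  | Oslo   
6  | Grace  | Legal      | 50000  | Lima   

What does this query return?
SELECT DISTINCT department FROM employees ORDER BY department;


All 'department' values (row order): Research, Research, HR, HR, Research, Legal
Removing duplicates leaves 3 unique value(s).

3 values:
HR
Legal
Research


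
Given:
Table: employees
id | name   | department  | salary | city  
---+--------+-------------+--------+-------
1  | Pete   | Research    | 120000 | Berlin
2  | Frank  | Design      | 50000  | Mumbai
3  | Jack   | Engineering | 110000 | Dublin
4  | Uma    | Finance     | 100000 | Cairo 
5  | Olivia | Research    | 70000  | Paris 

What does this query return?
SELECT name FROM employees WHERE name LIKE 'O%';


LIKE 'O%' matches names starting with 'O'
Matching: 1

1 rows:
Olivia


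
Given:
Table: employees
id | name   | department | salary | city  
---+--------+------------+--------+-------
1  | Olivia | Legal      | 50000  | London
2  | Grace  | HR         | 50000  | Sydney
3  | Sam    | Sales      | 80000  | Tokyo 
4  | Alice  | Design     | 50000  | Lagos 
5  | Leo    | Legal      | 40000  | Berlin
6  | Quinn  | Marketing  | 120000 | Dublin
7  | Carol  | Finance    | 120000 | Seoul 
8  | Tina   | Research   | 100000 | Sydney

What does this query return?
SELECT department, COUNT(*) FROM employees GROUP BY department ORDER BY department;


Assigning each row to its department group:
  Olivia -> Legal
  Grace -> HR
  Sam -> Sales
  Alice -> Design
  Leo -> Legal
  Quinn -> Marketing
  Carol -> Finance
  Tina -> Research


7 groups:
Design, 1
Finance, 1
HR, 1
Legal, 2
Marketing, 1
Research, 1
Sales, 1


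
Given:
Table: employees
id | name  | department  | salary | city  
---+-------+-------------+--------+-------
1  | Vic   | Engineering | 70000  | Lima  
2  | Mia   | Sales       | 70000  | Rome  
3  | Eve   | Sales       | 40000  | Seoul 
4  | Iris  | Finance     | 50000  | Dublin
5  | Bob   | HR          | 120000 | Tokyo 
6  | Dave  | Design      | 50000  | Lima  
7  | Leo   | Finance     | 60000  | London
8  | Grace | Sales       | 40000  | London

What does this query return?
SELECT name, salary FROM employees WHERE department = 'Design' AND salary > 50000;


Filtering: department = 'Design' AND salary > 50000
Matching: 0 rows

Empty result set (0 rows)


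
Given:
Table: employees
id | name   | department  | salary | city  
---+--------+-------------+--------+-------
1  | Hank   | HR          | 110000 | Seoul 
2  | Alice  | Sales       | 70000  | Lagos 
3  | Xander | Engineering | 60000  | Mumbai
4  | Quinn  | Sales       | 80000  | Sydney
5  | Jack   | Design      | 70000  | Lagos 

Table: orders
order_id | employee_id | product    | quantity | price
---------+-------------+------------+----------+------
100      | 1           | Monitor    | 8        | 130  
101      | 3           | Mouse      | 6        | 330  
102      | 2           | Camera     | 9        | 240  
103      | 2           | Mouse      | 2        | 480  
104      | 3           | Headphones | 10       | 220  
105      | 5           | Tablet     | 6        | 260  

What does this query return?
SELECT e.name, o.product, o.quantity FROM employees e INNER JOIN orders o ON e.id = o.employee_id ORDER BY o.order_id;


Joining employees.id = orders.employee_id:
  employee Hank (id=1) -> order Monitor
  employee Xander (id=3) -> order Mouse
  employee Alice (id=2) -> order Camera
  employee Alice (id=2) -> order Mouse
  employee Xander (id=3) -> order Headphones
  employee Jack (id=5) -> order Tablet


6 rows:
Hank, Monitor, 8
Xander, Mouse, 6
Alice, Camera, 9
Alice, Mouse, 2
Xander, Headphones, 10
Jack, Tablet, 6


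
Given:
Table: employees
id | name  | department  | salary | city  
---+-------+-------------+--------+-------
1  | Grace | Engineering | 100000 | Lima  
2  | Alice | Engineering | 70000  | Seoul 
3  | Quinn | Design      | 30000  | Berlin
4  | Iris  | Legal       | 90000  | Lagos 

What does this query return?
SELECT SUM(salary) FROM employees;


SUM(salary) = 100000 + 70000 + 30000 + 90000 = 290000

290000


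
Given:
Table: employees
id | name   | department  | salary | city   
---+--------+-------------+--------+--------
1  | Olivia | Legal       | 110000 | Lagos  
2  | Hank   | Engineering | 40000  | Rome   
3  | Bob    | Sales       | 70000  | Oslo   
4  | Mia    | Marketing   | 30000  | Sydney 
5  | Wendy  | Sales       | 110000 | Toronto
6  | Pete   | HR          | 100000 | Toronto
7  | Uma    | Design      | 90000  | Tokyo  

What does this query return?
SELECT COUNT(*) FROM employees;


COUNT(*) counts all rows

7


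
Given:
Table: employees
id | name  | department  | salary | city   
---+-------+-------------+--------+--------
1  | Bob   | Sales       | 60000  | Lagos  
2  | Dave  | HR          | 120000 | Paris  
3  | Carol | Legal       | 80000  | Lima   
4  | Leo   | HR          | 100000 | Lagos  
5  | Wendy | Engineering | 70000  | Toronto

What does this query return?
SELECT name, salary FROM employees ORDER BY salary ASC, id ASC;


Sorting by salary ASC, then id ASC for ties

5 rows:
Bob, 60000
Wendy, 70000
Carol, 80000
Leo, 100000
Dave, 120000


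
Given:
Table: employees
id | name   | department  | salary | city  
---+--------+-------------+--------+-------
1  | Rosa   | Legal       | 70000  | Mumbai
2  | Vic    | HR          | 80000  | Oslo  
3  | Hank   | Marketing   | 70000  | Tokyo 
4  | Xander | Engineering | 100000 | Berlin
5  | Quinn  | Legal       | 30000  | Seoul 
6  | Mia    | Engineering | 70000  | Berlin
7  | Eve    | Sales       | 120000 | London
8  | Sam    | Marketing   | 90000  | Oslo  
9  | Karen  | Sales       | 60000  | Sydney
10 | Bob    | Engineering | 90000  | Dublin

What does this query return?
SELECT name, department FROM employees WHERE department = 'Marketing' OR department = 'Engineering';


Filtering: department = 'Marketing' OR 'Engineering'
Matching: 5 rows

5 rows:
Hank, Marketing
Xander, Engineering
Mia, Engineering
Sam, Marketing
Bob, Engineering


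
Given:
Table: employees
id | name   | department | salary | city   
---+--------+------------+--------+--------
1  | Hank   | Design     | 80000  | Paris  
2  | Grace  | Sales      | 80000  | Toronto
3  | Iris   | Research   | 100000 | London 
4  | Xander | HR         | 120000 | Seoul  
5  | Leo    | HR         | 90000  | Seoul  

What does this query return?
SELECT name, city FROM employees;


Projecting columns: name, city

5 rows:
Hank, Paris
Grace, Toronto
Iris, London
Xander, Seoul
Leo, Seoul


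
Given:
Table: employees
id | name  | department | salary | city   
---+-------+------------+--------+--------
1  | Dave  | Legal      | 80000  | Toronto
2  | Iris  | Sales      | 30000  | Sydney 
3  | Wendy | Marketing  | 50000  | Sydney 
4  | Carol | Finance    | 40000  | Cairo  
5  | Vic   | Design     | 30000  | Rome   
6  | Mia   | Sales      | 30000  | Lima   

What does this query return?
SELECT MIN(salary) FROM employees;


Salaries: 80000, 30000, 50000, 40000, 30000, 30000
MIN = 30000

30000


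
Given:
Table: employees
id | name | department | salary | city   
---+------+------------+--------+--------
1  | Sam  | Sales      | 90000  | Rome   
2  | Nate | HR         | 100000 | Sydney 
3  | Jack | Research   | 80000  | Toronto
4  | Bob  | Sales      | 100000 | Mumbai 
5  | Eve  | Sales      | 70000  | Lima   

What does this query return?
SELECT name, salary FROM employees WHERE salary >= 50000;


Filtering: salary >= 50000
Matching: 5 rows

5 rows:
Sam, 90000
Nate, 100000
Jack, 80000
Bob, 100000
Eve, 70000


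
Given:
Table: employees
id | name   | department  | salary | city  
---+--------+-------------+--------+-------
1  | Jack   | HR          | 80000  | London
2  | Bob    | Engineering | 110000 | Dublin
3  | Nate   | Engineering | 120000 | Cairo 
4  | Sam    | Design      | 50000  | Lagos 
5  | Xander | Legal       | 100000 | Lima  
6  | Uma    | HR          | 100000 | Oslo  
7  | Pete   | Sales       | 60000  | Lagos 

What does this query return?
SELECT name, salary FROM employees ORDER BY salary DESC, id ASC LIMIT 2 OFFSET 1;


Sort by salary DESC (id ASC tiebreak), then skip 1 and take 2
Rows 2 through 3

2 rows:
Bob, 110000
Xander, 100000


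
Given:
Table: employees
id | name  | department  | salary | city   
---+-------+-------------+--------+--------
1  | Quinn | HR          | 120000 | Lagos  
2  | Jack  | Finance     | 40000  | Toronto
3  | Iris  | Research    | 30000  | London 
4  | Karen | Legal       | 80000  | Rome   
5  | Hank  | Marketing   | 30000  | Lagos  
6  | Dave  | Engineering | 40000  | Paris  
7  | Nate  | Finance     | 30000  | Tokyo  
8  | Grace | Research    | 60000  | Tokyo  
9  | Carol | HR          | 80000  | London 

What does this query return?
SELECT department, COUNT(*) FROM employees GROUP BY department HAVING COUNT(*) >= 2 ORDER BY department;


Groups with count >= 2:
  Finance: 2 -> PASS
  HR: 2 -> PASS
  Research: 2 -> PASS
  Engineering: 1 -> filtered out
  Legal: 1 -> filtered out
  Marketing: 1 -> filtered out


3 groups:
Finance, 2
HR, 2
Research, 2


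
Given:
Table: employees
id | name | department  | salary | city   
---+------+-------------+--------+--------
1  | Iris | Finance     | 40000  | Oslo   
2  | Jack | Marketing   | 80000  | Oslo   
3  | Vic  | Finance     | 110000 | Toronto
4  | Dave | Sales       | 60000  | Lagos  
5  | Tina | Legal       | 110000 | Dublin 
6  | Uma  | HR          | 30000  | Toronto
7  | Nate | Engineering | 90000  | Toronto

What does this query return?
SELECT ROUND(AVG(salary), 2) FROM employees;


SUM(salary) = 520000
COUNT = 7
ROUND(AVG, 2) = ROUND(520000 / 7, 2) = 74285.71

74285.71


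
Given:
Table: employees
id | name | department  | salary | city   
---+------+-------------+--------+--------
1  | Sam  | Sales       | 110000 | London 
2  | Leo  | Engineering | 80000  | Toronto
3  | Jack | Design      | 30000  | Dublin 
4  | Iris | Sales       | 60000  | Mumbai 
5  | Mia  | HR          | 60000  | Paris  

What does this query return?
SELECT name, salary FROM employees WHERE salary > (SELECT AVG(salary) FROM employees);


Subquery: AVG(salary) = 68000.0
Filtering: salary > 68000.0
  Sam (110000) -> MATCH
  Leo (80000) -> MATCH


2 rows:
Sam, 110000
Leo, 80000


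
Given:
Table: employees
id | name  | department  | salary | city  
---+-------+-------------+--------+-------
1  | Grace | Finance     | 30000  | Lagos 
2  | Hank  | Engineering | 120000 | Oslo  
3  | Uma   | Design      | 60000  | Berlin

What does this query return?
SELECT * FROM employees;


SELECT * returns all 3 rows with all columns

3 rows:
1, Grace, Finance, 30000, Lagos
2, Hank, Engineering, 120000, Oslo
3, Uma, Design, 60000, Berlin


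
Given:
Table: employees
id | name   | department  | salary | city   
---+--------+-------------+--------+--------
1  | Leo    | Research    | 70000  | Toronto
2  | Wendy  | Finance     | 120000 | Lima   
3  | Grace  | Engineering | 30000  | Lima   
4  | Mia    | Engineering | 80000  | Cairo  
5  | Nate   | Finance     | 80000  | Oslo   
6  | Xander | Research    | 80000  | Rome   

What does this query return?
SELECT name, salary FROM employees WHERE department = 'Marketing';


Filtering: department = 'Marketing'
Matching rows: 0

Empty result set (0 rows)


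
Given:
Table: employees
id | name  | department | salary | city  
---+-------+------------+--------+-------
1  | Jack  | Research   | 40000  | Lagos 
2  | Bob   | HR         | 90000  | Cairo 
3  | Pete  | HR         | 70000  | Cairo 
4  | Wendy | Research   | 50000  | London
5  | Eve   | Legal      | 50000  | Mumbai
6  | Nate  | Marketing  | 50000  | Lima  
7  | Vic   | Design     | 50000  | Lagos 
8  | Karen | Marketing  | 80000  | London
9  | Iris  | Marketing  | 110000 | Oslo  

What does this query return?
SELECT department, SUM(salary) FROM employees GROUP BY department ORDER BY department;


Summing salary within each department:
  Design: 50000 = 50000
  HR: 90000 + 70000 = 160000
  Legal: 50000 = 50000
  Marketing: 50000 + 80000 + 110000 = 240000
  Research: 40000 + 50000 = 90000


5 groups:
Design, 50000
HR, 160000
Legal, 50000
Marketing, 240000
Research, 90000


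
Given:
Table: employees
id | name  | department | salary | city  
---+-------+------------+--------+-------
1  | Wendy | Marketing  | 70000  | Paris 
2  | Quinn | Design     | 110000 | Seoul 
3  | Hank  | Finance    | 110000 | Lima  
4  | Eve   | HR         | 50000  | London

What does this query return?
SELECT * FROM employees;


SELECT * returns all 4 rows with all columns

4 rows:
1, Wendy, Marketing, 70000, Paris
2, Quinn, Design, 110000, Seoul
3, Hank, Finance, 110000, Lima
4, Eve, HR, 50000, London


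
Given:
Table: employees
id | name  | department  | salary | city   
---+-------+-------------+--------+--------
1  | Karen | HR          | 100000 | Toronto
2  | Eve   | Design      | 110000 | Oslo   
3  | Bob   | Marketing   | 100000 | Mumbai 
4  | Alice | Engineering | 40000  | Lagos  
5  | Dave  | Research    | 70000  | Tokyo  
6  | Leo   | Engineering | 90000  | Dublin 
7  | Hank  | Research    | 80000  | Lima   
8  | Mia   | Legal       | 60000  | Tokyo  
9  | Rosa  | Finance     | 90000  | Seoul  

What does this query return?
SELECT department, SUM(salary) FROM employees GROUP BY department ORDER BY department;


Summing salary within each department:
  Design: 110000 = 110000
  Engineering: 40000 + 90000 = 130000
  Finance: 90000 = 90000
  HR: 100000 = 100000
  Legal: 60000 = 60000
  Marketing: 100000 = 100000
  Research: 70000 + 80000 = 150000


7 groups:
Design, 110000
Engineering, 130000
Finance, 90000
HR, 100000
Legal, 60000
Marketing, 100000
Research, 150000


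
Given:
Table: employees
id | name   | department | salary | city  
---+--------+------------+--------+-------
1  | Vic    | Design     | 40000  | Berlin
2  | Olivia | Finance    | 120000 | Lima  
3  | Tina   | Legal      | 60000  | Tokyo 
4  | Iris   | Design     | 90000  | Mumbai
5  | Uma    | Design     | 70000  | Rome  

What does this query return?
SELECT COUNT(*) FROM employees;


COUNT(*) counts all rows

5


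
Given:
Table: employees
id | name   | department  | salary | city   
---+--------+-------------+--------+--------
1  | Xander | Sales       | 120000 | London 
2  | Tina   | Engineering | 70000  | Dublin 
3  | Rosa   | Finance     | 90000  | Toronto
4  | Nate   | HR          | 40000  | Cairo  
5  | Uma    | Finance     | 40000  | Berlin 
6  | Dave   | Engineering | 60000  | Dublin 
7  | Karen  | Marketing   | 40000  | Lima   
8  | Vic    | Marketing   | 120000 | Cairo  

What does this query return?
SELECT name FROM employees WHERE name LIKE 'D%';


LIKE 'D%' matches names starting with 'D'
Matching: 1

1 rows:
Dave


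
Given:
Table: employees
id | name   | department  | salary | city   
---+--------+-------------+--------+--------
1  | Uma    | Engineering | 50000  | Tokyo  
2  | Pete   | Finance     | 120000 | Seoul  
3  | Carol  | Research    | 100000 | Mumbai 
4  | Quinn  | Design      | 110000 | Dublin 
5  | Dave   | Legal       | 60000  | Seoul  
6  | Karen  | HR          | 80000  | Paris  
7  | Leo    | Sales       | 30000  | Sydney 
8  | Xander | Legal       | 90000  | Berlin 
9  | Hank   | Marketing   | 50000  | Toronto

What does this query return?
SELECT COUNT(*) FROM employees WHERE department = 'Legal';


Counting rows where department = 'Legal'
  Dave -> MATCH
  Xander -> MATCH


2


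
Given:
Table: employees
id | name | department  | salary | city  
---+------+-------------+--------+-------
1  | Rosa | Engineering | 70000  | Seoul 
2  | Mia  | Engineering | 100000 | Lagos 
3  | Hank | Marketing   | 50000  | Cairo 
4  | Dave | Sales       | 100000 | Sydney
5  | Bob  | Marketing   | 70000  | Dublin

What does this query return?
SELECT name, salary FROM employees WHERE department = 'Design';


Filtering: department = 'Design'
Matching rows: 0

Empty result set (0 rows)


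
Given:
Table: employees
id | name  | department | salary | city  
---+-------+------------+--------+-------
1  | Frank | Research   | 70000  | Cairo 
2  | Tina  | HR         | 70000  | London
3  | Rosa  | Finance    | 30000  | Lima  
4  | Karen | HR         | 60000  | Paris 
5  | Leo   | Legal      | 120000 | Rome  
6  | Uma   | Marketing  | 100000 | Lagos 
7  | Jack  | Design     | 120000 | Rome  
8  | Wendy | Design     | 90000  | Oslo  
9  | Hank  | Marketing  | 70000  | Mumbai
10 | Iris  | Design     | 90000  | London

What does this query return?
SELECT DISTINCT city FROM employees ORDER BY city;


All 'city' values (row order): Cairo, London, Lima, Paris, Rome, Lagos, Rome, Oslo, Mumbai, London
Removing duplicates leaves 8 unique value(s).

8 values:
Cairo
Lagos
Lima
London
Mumbai
Oslo
Paris
Rome


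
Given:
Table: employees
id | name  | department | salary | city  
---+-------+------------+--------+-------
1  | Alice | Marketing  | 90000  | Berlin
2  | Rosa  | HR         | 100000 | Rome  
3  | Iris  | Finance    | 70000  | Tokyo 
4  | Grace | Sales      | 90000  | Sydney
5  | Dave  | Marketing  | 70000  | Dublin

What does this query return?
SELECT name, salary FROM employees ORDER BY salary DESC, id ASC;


Sorting by salary DESC, then id ASC for ties

5 rows:
Rosa, 100000
Alice, 90000
Grace, 90000
Iris, 70000
Dave, 70000


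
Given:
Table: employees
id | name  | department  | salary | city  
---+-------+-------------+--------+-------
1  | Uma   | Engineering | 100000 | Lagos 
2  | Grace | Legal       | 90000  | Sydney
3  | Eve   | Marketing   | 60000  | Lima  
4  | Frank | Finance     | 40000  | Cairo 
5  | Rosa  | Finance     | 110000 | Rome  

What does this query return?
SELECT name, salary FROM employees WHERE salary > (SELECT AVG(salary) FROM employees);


Subquery: AVG(salary) = 80000.0
Filtering: salary > 80000.0
  Uma (100000) -> MATCH
  Grace (90000) -> MATCH
  Rosa (110000) -> MATCH


3 rows:
Uma, 100000
Grace, 90000
Rosa, 110000


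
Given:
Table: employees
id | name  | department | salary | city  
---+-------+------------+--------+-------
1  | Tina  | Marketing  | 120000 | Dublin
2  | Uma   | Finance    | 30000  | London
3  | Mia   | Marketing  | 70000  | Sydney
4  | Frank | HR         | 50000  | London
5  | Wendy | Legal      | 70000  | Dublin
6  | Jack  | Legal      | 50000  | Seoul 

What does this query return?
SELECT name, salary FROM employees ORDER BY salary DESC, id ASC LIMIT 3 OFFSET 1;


Sort by salary DESC (id ASC tiebreak), then skip 1 and take 3
Rows 2 through 4

3 rows:
Mia, 70000
Wendy, 70000
Frank, 50000


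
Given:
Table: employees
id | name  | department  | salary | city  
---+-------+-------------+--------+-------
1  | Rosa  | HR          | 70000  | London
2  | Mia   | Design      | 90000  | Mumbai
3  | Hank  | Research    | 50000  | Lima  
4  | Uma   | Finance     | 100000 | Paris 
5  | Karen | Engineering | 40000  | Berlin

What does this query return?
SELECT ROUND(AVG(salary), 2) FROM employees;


SUM(salary) = 350000
COUNT = 5
ROUND(AVG, 2) = ROUND(350000 / 5, 2) = 70000.0

70000.0


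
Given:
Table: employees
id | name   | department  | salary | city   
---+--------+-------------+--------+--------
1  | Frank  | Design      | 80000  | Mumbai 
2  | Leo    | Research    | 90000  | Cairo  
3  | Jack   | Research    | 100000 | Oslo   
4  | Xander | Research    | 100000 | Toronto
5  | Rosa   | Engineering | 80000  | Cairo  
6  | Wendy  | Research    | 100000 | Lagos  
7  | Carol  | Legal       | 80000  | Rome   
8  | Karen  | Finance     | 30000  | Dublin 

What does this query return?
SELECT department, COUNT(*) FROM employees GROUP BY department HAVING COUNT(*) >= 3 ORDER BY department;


Groups with count >= 3:
  Research: 4 -> PASS
  Design: 1 -> filtered out
  Engineering: 1 -> filtered out
  Finance: 1 -> filtered out
  Legal: 1 -> filtered out


1 groups:
Research, 4


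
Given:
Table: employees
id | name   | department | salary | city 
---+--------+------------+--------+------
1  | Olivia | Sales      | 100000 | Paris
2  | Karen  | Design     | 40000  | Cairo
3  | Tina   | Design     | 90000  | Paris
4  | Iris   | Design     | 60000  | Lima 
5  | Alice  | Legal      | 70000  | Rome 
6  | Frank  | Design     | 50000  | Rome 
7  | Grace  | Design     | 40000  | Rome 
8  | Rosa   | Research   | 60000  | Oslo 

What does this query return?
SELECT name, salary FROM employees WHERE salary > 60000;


Filtering: salary > 60000
Matching: 3 rows

3 rows:
Olivia, 100000
Tina, 90000
Alice, 70000


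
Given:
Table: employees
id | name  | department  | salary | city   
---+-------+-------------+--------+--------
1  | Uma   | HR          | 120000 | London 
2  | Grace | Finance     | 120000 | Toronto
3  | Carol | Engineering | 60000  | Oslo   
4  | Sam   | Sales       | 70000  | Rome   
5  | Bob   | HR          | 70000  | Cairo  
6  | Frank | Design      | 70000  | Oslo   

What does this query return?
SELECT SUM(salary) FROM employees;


SUM(salary) = 120000 + 120000 + 60000 + 70000 + 70000 + 70000 = 510000

510000


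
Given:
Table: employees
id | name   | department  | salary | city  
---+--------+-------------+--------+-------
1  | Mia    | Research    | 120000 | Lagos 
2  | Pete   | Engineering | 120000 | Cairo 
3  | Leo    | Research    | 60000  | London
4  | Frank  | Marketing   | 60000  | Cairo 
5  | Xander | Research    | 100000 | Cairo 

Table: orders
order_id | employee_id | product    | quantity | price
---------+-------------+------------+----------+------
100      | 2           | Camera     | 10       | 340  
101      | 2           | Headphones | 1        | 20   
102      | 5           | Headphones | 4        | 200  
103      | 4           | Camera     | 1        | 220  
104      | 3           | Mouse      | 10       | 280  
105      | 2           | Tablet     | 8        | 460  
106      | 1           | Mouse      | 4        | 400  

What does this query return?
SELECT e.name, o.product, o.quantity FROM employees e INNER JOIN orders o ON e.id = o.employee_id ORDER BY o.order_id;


Joining employees.id = orders.employee_id:
  employee Pete (id=2) -> order Camera
  employee Pete (id=2) -> order Headphones
  employee Xander (id=5) -> order Headphones
  employee Frank (id=4) -> order Camera
  employee Leo (id=3) -> order Mouse
  employee Pete (id=2) -> order Tablet
  employee Mia (id=1) -> order Mouse


7 rows:
Pete, Camera, 10
Pete, Headphones, 1
Xander, Headphones, 4
Frank, Camera, 1
Leo, Mouse, 10
Pete, Tablet, 8
Mia, Mouse, 4
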